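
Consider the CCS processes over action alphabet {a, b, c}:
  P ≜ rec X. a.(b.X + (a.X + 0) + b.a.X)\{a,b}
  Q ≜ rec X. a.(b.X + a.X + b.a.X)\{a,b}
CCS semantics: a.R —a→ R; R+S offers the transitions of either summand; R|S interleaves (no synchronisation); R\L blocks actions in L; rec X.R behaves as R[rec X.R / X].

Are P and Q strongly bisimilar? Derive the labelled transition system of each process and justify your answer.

Reachable graph of P (2 states):
  s0 = rec X. a.(b.X + (a.X + 0) + b.a.X)\{a,b} | -a-> s1
  s1 = (b.(rec X. a.(b.X + (a.X + 0) + b.a.X)\{a,b}) + (a.(rec X. a.(b.X + (a.X + 0) + b.a.X)\{a,b}) + 0) + b.a.(rec X. a.(b.X + (a.X + 0) + b.a.X)\{a,b}))\{a,b} | (no moves)
Reachable graph of Q (2 states):
  t0 = rec X. a.(b.X + a.X + b.a.X)\{a,b} | -a-> t1
  t1 = (b.(rec X. a.(b.X + a.X + b.a.X)\{a,b}) + a.(rec X. a.(b.X + a.X + b.a.X)\{a,b}) + b.a.(rec X. a.(b.X + a.X + b.a.X)\{a,b}))\{a,b} | (no moves)
Partition-refinement fixed point:
  B0 = {s0, t0}
  B1 = {s1, t1}
s0 ∈ B0, t0 ∈ B0 → same block

bisimilar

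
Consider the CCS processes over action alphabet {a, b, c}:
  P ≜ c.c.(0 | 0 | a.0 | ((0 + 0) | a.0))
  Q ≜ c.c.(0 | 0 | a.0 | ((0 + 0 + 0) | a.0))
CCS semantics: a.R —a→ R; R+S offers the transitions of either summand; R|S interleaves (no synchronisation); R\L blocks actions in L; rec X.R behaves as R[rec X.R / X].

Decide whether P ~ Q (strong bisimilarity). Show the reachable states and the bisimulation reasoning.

Reachable graph of P (6 states):
  u0 = c.c.(0 | 0 | a.0 | ((0 + 0) | a.0)) | --c--▸ u1
  u1 = c.(0 | 0 | a.0 | ((0 + 0) | a.0)) | --c--▸ u2
  u2 = 0 | 0 | a.0 | ((0 + 0) | a.0) | --a--▸ u3, --a--▸ u4
  u3 = 0 | 0 | 0 | ((0 + 0) | a.0) | --a--▸ u5
  u4 = 0 | 0 | a.0 | ((0 + 0) | 0) | --a--▸ u5
  u5 = 0 | 0 | 0 | ((0 + 0) | 0) | (no moves)
Reachable graph of Q (6 states):
  v0 = c.c.(0 | 0 | a.0 | ((0 + 0 + 0) | a.0)) | --c--▸ v1
  v1 = c.(0 | 0 | a.0 | ((0 + 0 + 0) | a.0)) | --c--▸ v2
  v2 = 0 | 0 | a.0 | ((0 + 0 + 0) | a.0) | --a--▸ v3, --a--▸ v4
  v3 = 0 | 0 | 0 | ((0 + 0 + 0) | a.0) | --a--▸ v5
  v4 = 0 | 0 | a.0 | ((0 + 0 + 0) | 0) | --a--▸ v5
  v5 = 0 | 0 | 0 | ((0 + 0 + 0) | 0) | (no moves)
Partition-refinement fixed point:
  B0 = {u0, v0}
  B1 = {u1, v1}
  B2 = {u2, v2}
  B3 = {u3, u4, v3, v4}
  B4 = {u5, v5}
u0 ∈ B0, v0 ∈ B0 → same block

P ~ Q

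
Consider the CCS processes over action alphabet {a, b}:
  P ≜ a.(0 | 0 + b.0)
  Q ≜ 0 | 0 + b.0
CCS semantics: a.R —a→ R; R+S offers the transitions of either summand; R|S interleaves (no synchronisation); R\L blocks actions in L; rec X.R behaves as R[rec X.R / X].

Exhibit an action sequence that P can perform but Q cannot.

LTS(P): 3 reachable states
  m0 = a.(0 | 0 + b.0) | --a--▸ m1
  m1 = 0 | 0 + b.0 | --b--▸ m2
  m2 = 0 | stopped
LTS(Q): 2 reachable states
  n0 = 0 | 0 + b.0 | --b--▸ n1
  n1 = 0 | stopped
Trace ⟨a⟩ through P, begin at {m0}:
  after a @ step 1: {m1}
  P completes σ.
Trace ⟨a⟩ through Q, begin at {n0}:
  after a @ step 1: ∅ (Q stuck)

a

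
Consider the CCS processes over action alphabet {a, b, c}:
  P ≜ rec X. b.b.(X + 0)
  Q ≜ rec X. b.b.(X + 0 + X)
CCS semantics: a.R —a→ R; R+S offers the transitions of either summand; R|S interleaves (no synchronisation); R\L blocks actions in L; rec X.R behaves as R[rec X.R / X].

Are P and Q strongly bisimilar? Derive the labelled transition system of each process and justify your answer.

P ~ Q

Reachable graph of P (3 states):
  u0 = rec X. b.b.(X + 0) :: —b→ u1
  u1 = b.((rec X. b.b.(X + 0)) + 0) :: —b→ u2
  u2 = (rec X. b.b.(X + 0)) + 0 :: —b→ u1
Reachable graph of Q (3 states):
  v0 = rec X. b.b.(X + 0 + X) :: —b→ v1
  v1 = b.((rec X. b.b.(X + 0 + X)) + 0 + (rec X. b.b.(X + 0 + X))) :: —b→ v2
  v2 = (rec X. b.b.(X + 0 + X)) + 0 + (rec X. b.b.(X + 0 + X)) :: —b→ v1
Coarsest stable partition (strong bisimilarity classes):
  B0 = {u0, u1, u2, v0, v1, v2}
u0 ∈ B0, v0 ∈ B0 → same block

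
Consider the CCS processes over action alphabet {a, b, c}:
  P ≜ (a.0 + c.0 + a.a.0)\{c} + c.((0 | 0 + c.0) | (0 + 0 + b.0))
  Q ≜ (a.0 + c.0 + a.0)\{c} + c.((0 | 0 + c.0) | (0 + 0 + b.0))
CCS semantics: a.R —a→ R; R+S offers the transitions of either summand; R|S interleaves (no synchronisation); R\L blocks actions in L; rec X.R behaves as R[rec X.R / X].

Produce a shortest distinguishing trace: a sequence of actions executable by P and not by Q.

aa

Reachable graph of P (7 states):
  p0 = (a.0 + c.0 + a.a.0)\{c} + c.((0 | 0 + c.0) | (0 + 0 + b.0)) :: =a=> p1, =a=> p2, =c=> p3
  p1 = (a.0)\{c} :: =a=> p2
  p2 = 0\{c} :: (no moves)
  p3 = (0 | 0 + c.0) | (0 + 0 + b.0) :: =b=> p4, =c=> p5
  p4 = (0 | 0 + c.0) | 0 :: =c=> p6
  p5 = 0 | (0 + 0 + b.0) :: =b=> p6
  p6 = 0 | 0 :: (no moves)
Reachable graph of Q (6 states):
  q0 = (a.0 + c.0 + a.0)\{c} + c.((0 | 0 + c.0) | (0 + 0 + b.0)) :: =a=> q1, =c=> q2
  q1 = 0\{c} :: (no moves)
  q2 = (0 | 0 + c.0) | (0 + 0 + b.0) :: =b=> q3, =c=> q4
  q3 = (0 | 0 + c.0) | 0 :: =c=> q5
  q4 = 0 | (0 + 0 + b.0) :: =b=> q5
  q5 = 0 | 0 :: (no moves)
Run σ = ⟨aa⟩ on P: start {p0}
  step 1 (a): {p1, p2}
  step 2 (a): {p2}
  — P admits the full trace.
Run σ = ⟨aa⟩ on Q: start {q0}
  step 1 (a): {q1}
  step 2 (a): ∅ (Q stuck)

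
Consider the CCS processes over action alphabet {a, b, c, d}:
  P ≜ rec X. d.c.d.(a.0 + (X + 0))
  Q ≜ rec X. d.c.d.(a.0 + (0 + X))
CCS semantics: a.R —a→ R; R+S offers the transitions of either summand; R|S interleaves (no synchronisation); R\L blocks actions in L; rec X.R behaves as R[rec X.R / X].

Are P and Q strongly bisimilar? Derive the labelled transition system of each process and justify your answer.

P's transition system — 5 states:
  m0 = rec X. d.c.d.(a.0 + (X + 0)) ⊢ ··d··> m1
  m1 = c.d.(a.0 + ((rec X. d.c.d.(a.0 + (X + 0))) + 0)) ⊢ ··c··> m2
  m2 = d.(a.0 + ((rec X. d.c.d.(a.0 + (X + 0))) + 0)) ⊢ ··d··> m3
  m3 = a.0 + ((rec X. d.c.d.(a.0 + (X + 0))) + 0) ⊢ ··a··> m4, ··d··> m1
  m4 = 0 ⊢ stopped
Q's transition system — 5 states:
  n0 = rec X. d.c.d.(a.0 + (0 + X)) ⊢ ··d··> n1
  n1 = c.d.(a.0 + (0 + (rec X. d.c.d.(a.0 + (0 + X))))) ⊢ ··c··> n2
  n2 = d.(a.0 + (0 + (rec X. d.c.d.(a.0 + (0 + X))))) ⊢ ··d··> n3
  n3 = a.0 + (0 + (rec X. d.c.d.(a.0 + (0 + X)))) ⊢ ··a··> n4, ··d··> n1
  n4 = 0 ⊢ stopped
Coarsest stable partition (strong bisimilarity classes):
  B0 = {m0, n0}
  B1 = {m1, n1}
  B2 = {m2, n2}
  B3 = {m3, n3}
  B4 = {m4, n4}
m0 ∈ B0, n0 ∈ B0 → same block

P ~ Q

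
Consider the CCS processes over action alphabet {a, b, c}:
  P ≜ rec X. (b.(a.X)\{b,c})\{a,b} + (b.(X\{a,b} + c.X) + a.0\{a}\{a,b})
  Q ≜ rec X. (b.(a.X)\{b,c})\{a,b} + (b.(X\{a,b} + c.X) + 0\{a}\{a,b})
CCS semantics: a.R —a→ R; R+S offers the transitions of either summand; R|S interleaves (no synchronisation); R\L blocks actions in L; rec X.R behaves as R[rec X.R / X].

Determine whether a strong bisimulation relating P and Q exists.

P's transition system — 3 states:
  s0 = rec X. (b.(a.X)\{b,c})\{a,b} + (b.(X\{a,b} + c.X) + a.0\{a}\{a,b}) :: ··a··> s1, ··b··> s2
  s1 = 0\{a}\{a,b} :: ∅
  s2 = (rec X. (b.(a.X)\{b,c})\{a,b} + (b.(X\{a,b} + c.X) + a.0\{a}\{a,b}))\{a,b} + c.(rec X. (b.(a.X)\{b,c})\{a,b} + (b.(X\{a,b} + c.X) + a.0\{a}\{a,b})) :: ··c··> s0
Q's transition system — 2 states:
  t0 = rec X. (b.(a.X)\{b,c})\{a,b} + (b.(X\{a,b} + c.X) + 0\{a}\{a,b}) :: ··b··> t1
  t1 = (rec X. (b.(a.X)\{b,c})\{a,b} + (b.(X\{a,b} + c.X) + 0\{a}\{a,b}))\{a,b} + c.(rec X. (b.(a.X)\{b,c})\{a,b} + (b.(X\{a,b} + c.X) + 0\{a}\{a,b})) :: ··c··> t0
Coarsest stable partition (strong bisimilarity classes):
  B0 = {s0}
  B1 = {s2}
  B2 = {s1}
  B3 = {t0}
  B4 = {t1}
s0 ∈ B0, t0 ∈ B3 → different blocks

not bisimilar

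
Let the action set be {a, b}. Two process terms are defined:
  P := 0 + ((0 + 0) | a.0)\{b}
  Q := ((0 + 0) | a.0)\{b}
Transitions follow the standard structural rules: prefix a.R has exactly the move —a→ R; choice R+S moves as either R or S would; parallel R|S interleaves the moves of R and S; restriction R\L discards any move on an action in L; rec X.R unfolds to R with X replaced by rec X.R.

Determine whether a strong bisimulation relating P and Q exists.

LTS(P): 2 reachable states
  m0 = 0 + ((0 + 0) | a.0)\{b} has moves --a--▸ m1
  m1 = ((0 + 0) | 0)\{b} has moves ∅
LTS(Q): 2 reachable states
  n0 = ((0 + 0) | a.0)\{b} has moves --a--▸ n1
  n1 = ((0 + 0) | 0)\{b} has moves ∅
Coarsest stable partition (strong bisimilarity classes):
  B0 = {m0, n0}
  B1 = {m1, n1}
m0 ∈ B0, n0 ∈ B0 → same block

bisimilar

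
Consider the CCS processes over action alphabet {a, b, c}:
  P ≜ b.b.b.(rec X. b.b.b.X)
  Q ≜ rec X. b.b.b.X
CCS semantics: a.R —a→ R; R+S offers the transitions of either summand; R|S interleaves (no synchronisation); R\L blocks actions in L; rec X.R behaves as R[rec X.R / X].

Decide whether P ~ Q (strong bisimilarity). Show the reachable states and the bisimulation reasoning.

LTS(P): 4 reachable states
  m0 = b.b.b.(rec X. b.b.b.X) has moves =b=> m1
  m1 = b.b.(rec X. b.b.b.X) has moves =b=> m2
  m2 = b.(rec X. b.b.b.X) has moves =b=> m3
  m3 = rec X. b.b.b.X has moves =b=> m1
LTS(Q): 3 reachable states
  n0 = rec X. b.b.b.X has moves =b=> n1
  n1 = b.b.(rec X. b.b.b.X) has moves =b=> n2
  n2 = b.(rec X. b.b.b.X) has moves =b=> n0
Coarsest stable partition (strong bisimilarity classes):
  B0 = {m0, m1, m2, m3, n0, n1, n2}
m0 ∈ B0, n0 ∈ B0 → same block

bisimilar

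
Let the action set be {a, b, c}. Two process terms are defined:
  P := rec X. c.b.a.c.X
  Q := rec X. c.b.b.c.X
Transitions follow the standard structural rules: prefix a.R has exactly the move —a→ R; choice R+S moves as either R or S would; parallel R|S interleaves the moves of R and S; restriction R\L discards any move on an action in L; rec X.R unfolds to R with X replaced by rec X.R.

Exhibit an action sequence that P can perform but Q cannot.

cba

LTS(P): 4 reachable states
  s0 = rec X. c.b.a.c.X has moves -c-> s1
  s1 = b.a.c.(rec X. c.b.a.c.X) has moves -b-> s2
  s2 = a.c.(rec X. c.b.a.c.X) has moves -a-> s3
  s3 = c.(rec X. c.b.a.c.X) has moves -c-> s0
LTS(Q): 4 reachable states
  t0 = rec X. c.b.b.c.X has moves -c-> t1
  t1 = b.b.c.(rec X. c.b.b.c.X) has moves -b-> t2
  t2 = b.c.(rec X. c.b.b.c.X) has moves -b-> t3
  t3 = c.(rec X. c.b.b.c.X) has moves -c-> t0
Run σ = ⟨cba⟩ on P: start {s0}
  step 1 (c): {s1}
  step 2 (b): {s2}
  step 3 (a): {s3}
  — P admits the full trace.
Run σ = ⟨cba⟩ on Q: start {t0}
  step 1 (c): {t1}
  step 2 (b): {t2}
  step 3 (a): ∅  — Q cannot continue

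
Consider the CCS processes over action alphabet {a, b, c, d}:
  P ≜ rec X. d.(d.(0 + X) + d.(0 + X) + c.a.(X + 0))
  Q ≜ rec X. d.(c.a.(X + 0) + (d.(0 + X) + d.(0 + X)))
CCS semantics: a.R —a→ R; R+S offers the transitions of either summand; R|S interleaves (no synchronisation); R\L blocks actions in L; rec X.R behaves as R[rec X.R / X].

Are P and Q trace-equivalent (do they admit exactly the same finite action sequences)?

P's transition system — 5 states:
  p0 = rec X. d.(d.(0 + X) + d.(0 + X) + c.a.(X + 0)) has moves --d--▸ p1
  p1 = d.(0 + (rec X. d.(d.(0 + X) + d.(0 + X) + c.a.(X + 0)))) + d.(0 + (rec X. d.(d.(0 + X) + d.(0 + X) + c.a.(X + 0)))) + c.a.((rec X. d.(d.(0 + X) + d.(0 + X) + c.a.(X + 0))) + 0) has moves --c--▸ p2, --d--▸ p3
  p2 = a.((rec X. d.(d.(0 + X) + d.(0 + X) + c.a.(X + 0))) + 0) has moves --a--▸ p4
  p3 = 0 + (rec X. d.(d.(0 + X) + d.(0 + X) + c.a.(X + 0))) has moves --d--▸ p1
  p4 = (rec X. d.(d.(0 + X) + d.(0 + X) + c.a.(X + 0))) + 0 has moves --d--▸ p1
Q's transition system — 5 states:
  q0 = rec X. d.(c.a.(X + 0) + (d.(0 + X) + d.(0 + X))) has moves --d--▸ q1
  q1 = c.a.((rec X. d.(c.a.(X + 0) + (d.(0 + X) + d.(0 + X)))) + 0) + (d.(0 + (rec X. d.(c.a.(X + 0) + (d.(0 + X) + d.(0 + X))))) + d.(0 + (rec X. d.(c.a.(X + 0) + (d.(0 + X) + d.(0 + X)))))) has moves --c--▸ q2, --d--▸ q3
  q2 = a.((rec X. d.(c.a.(X + 0) + (d.(0 + X) + d.(0 + X)))) + 0) has moves --a--▸ q4
  q3 = 0 + (rec X. d.(c.a.(X + 0) + (d.(0 + X) + d.(0 + X)))) has moves --d--▸ q1
  q4 = (rec X. d.(c.a.(X + 0) + (d.(0 + X) + d.(0 + X)))) + 0 has moves --d--▸ q1
Partition-refinement fixed point:
  B0 = {p0, p3, p4, q0, q3, q4}
  B1 = {p1, q1}
  B2 = {p2, q2}
p0 ∈ B0, q0 ∈ B0 → same block
Bisimilar ⇒ trace-equivalent.

YES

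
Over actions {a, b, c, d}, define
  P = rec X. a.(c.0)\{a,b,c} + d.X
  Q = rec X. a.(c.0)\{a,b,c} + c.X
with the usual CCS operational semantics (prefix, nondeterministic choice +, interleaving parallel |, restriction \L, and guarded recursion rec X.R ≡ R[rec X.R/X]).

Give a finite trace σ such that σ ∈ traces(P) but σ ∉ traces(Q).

d

LTS(P): 2 reachable states
  m0 = rec X. a.(c.0)\{a,b,c} + d.X | =a=> m1, =d=> m0
  m1 = (c.0)\{a,b,c} | (no moves)
LTS(Q): 2 reachable states
  n0 = rec X. a.(c.0)\{a,b,c} + c.X | =a=> n1, =c=> n0
  n1 = (c.0)\{a,b,c} | (no moves)
Executing d from P (initial set {m0}):
  [1] d ⇒ {m0}
  P completes σ.
Executing d from Q (initial set {n0}):
  [1] d ⇒ ∅ (Q stuck)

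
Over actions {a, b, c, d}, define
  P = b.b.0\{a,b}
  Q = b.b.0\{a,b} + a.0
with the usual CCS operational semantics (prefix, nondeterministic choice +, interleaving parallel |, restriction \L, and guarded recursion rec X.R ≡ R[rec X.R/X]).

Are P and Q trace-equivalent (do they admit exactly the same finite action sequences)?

LTS(P): 3 reachable states
  m0 = b.b.0\{a,b} | =b=> m1
  m1 = b.0\{a,b} | =b=> m2
  m2 = 0\{a,b} | ·
LTS(Q): 4 reachable states
  n0 = b.b.0\{a,b} + a.0 | =a=> n1, =b=> n2
  n1 = 0 | ·
  n2 = b.0\{a,b} | =b=> n3
  n3 = 0\{a,b} | ·
Executing a from Q (initial set {n0}):
  after a @ step 1: {n1}
  — Q admits the full trace.
Executing a from P (initial set {m0}):
  after a @ step 1: ∅ (P stuck)

trace-distinct — witness ⟨a⟩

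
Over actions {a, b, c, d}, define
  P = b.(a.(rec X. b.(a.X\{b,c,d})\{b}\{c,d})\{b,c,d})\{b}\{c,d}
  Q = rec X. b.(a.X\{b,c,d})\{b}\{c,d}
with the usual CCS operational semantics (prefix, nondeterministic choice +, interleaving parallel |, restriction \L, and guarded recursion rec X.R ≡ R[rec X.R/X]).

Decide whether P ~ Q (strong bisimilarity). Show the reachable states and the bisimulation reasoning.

P ~ Q

P's transition system — 3 states:
  s0 = b.(a.(rec X. b.(a.X\{b,c,d})\{b}\{c,d})\{b,c,d})\{b}\{c,d} has moves —b→ s1
  s1 = (a.(rec X. b.(a.X\{b,c,d})\{b}\{c,d})\{b,c,d})\{b}\{c,d} has moves —a→ s2
  s2 = (rec X. b.(a.X\{b,c,d})\{b}\{c,d})\{b,c,d}\{b}\{c,d} has moves ·
Q's transition system — 3 states:
  t0 = rec X. b.(a.X\{b,c,d})\{b}\{c,d} has moves —b→ t1
  t1 = (a.(rec X. b.(a.X\{b,c,d})\{b}\{c,d})\{b,c,d})\{b}\{c,d} has moves —a→ t2
  t2 = (rec X. b.(a.X\{b,c,d})\{b}\{c,d})\{b,c,d}\{b}\{c,d} has moves ·
Coarsest stable partition (strong bisimilarity classes):
  B0 = {s0, t0}
  B1 = {s1, t1}
  B2 = {s2, t2}
s0 ∈ B0, t0 ∈ B0 → same block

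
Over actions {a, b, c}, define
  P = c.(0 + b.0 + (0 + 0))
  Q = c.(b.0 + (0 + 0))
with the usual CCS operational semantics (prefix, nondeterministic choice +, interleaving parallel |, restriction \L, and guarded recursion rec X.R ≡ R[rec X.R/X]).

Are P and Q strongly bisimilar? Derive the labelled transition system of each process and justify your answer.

Reachable graph of P (3 states):
  m0 = c.(0 + b.0 + (0 + 0)) has moves -c-> m1
  m1 = 0 + b.0 + (0 + 0) has moves -b-> m2
  m2 = 0 has moves stopped
Reachable graph of Q (3 states):
  n0 = c.(b.0 + (0 + 0)) has moves -c-> n1
  n1 = b.0 + (0 + 0) has moves -b-> n2
  n2 = 0 has moves stopped
Coarsest stable partition (strong bisimilarity classes):
  B0 = {m0, n0}
  B1 = {m1, n1}
  B2 = {m2, n2}
m0 ∈ B0, n0 ∈ B0 → same block

P ~ Q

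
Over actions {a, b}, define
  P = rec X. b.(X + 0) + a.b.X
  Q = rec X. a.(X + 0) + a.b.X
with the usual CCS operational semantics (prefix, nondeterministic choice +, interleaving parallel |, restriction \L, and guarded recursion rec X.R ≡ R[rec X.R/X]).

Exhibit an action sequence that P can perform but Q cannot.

b

Reachable graph of P (3 states):
  p0 = rec X. b.(X + 0) + a.b.X | --a--▸ p1, --b--▸ p2
  p1 = b.(rec X. b.(X + 0) + a.b.X) | --b--▸ p0
  p2 = (rec X. b.(X + 0) + a.b.X) + 0 | --a--▸ p1, --b--▸ p2
Reachable graph of Q (3 states):
  q0 = rec X. a.(X + 0) + a.b.X | --a--▸ q1, --a--▸ q2
  q1 = (rec X. a.(X + 0) + a.b.X) + 0 | --a--▸ q1, --a--▸ q2
  q2 = b.(rec X. a.(X + 0) + a.b.X) | --b--▸ q0
Executing b from P (initial set {p0}):
  after b @ step 1: {p2}
  ✓ P
Executing b from Q (initial set {q0}):
  after b @ step 1: ∅  — Q cannot continue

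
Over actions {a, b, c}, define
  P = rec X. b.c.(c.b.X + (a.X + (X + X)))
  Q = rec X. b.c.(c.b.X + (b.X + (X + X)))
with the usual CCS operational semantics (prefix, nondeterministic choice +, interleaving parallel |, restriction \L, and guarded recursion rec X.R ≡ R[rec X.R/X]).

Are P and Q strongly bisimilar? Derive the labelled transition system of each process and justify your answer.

Reachable graph of P (4 states):
  m0 = rec X. b.c.(c.b.X + (a.X + (X + X))) has moves ··b··> m1
  m1 = c.(c.b.(rec X. b.c.(c.b.X + (a.X + (X + X)))) + (a.(rec X. b.c.(c.b.X + (a.X + (X + X)))) + ((rec X. b.c.(c.b.X + (a.X + (X + X)))) + (rec X. b.c.(c.b.X + (a.X + (X + X))))))) has moves ··c··> m2
  m2 = c.b.(rec X. b.c.(c.b.X + (a.X + (X + X)))) + (a.(rec X. b.c.(c.b.X + (a.X + (X + X)))) + ((rec X. b.c.(c.b.X + (a.X + (X + X)))) + (rec X. b.c.(c.b.X + (a.X + (X + X)))))) has moves ··a··> m0, ··b··> m1, ··c··> m3
  m3 = b.(rec X. b.c.(c.b.X + (a.X + (X + X)))) has moves ··b··> m0
Reachable graph of Q (4 states):
  n0 = rec X. b.c.(c.b.X + (b.X + (X + X))) has moves ··b··> n1
  n1 = c.(c.b.(rec X. b.c.(c.b.X + (b.X + (X + X)))) + (b.(rec X. b.c.(c.b.X + (b.X + (X + X)))) + ((rec X. b.c.(c.b.X + (b.X + (X + X)))) + (rec X. b.c.(c.b.X + (b.X + (X + X))))))) has moves ··c··> n2
  n2 = c.b.(rec X. b.c.(c.b.X + (b.X + (X + X)))) + (b.(rec X. b.c.(c.b.X + (b.X + (X + X)))) + ((rec X. b.c.(c.b.X + (b.X + (X + X)))) + (rec X. b.c.(c.b.X + (b.X + (X + X)))))) has moves ··b··> n0, ··b··> n1, ··c··> n3
  n3 = b.(rec X. b.c.(c.b.X + (b.X + (X + X)))) has moves ··b··> n0
Bisimilarity quotient blocks:
  B0 = {m0}
  B1 = {m1}
  B2 = {m2}
  B3 = {m3}
  B4 = {n0}
  B5 = {n1}
  B6 = {n2}
  B7 = {n3}
m0 ∈ B0, n0 ∈ B4 → different blocks

P ≁ Q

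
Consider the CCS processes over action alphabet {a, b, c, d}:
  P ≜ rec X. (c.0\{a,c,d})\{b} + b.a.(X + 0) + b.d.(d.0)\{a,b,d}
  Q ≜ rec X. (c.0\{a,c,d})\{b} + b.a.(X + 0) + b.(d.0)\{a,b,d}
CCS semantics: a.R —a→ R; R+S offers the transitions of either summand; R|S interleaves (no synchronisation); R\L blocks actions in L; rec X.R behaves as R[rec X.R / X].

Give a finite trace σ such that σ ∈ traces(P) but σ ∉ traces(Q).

bd

P's transition system — 6 states:
  s0 = rec X. (c.0\{a,c,d})\{b} + b.a.(X + 0) + b.d.(d.0)\{a,b,d} | =b=> s1, =b=> s2, =c=> s3
  s1 = a.((rec X. (c.0\{a,c,d})\{b} + b.a.(X + 0) + b.d.(d.0)\{a,b,d}) + 0) | =a=> s4
  s2 = d.(d.0)\{a,b,d} | =d=> s5
  s3 = 0\{a,c,d}\{b} | stopped
  s4 = (rec X. (c.0\{a,c,d})\{b} + b.a.(X + 0) + b.d.(d.0)\{a,b,d}) + 0 | =b=> s1, =b=> s2, =c=> s3
  s5 = (d.0)\{a,b,d} | stopped
Q's transition system — 5 states:
  t0 = rec X. (c.0\{a,c,d})\{b} + b.a.(X + 0) + b.(d.0)\{a,b,d} | =b=> t1, =b=> t2, =c=> t3
  t1 = (d.0)\{a,b,d} | stopped
  t2 = a.((rec X. (c.0\{a,c,d})\{b} + b.a.(X + 0) + b.(d.0)\{a,b,d}) + 0) | =a=> t4
  t3 = 0\{a,c,d}\{b} | stopped
  t4 = (rec X. (c.0\{a,c,d})\{b} + b.a.(X + 0) + b.(d.0)\{a,b,d}) + 0 | =b=> t1, =b=> t2, =c=> t3
Run σ = ⟨bd⟩ on P: start {s0}
  step 1 (b): {s1, s2}
  step 2 (d): {s5}
  P completes σ.
Run σ = ⟨bd⟩ on Q: start {t0}
  step 1 (b): {t1, t2}
  step 2 (d): ∅  — Q cannot continue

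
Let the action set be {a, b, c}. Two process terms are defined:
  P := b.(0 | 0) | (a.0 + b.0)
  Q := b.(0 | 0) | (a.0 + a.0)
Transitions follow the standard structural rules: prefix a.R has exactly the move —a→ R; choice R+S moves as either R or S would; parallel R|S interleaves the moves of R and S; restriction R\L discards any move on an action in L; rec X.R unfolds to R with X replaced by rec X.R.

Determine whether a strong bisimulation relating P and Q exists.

LTS(P): 4 reachable states
  p0 = b.(0 | 0) | (a.0 + b.0) ⊢ -a-> p1, -b-> p1, -b-> p2
  p1 = b.(0 | 0) | 0 ⊢ -b-> p3
  p2 = 0 | 0 | (a.0 + b.0) ⊢ -a-> p3, -b-> p3
  p3 = 0 | 0 | 0 ⊢ stopped
LTS(Q): 4 reachable states
  q0 = b.(0 | 0) | (a.0 + a.0) ⊢ -a-> q1, -b-> q2
  q1 = b.(0 | 0) | 0 ⊢ -b-> q3
  q2 = 0 | 0 | (a.0 + a.0) ⊢ -a-> q3
  q3 = 0 | 0 | 0 ⊢ stopped
Coarsest stable partition (strong bisimilarity classes):
  B0 = {p0}
  B1 = {p1, q1}
  B2 = {p3, q3}
  B3 = {p2}
  B4 = {q0}
  B5 = {q2}
p0 ∈ B0, q0 ∈ B4 → different blocks

not bisimilar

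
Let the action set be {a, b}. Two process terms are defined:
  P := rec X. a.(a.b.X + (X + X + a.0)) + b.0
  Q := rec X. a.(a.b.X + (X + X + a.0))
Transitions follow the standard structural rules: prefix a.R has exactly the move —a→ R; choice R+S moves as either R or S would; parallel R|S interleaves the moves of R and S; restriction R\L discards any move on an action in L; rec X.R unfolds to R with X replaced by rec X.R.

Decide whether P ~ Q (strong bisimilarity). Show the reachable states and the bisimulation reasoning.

P's transition system — 4 states:
  p0 = rec X. a.(a.b.X + (X + X + a.0)) + b.0 has moves -a-> p1, -b-> p2
  p1 = a.b.(rec X. a.(a.b.X + (X + X + a.0)) + b.0) + ((rec X. a.(a.b.X + (X + X + a.0)) + b.0) + (rec X. a.(a.b.X + (X + X + a.0)) + b.0) + a.0) has moves -a-> p1, -a-> p2, -a-> p3, -b-> p2
  p2 = 0 has moves ∅
  p3 = b.(rec X. a.(a.b.X + (X + X + a.0)) + b.0) has moves -b-> p0
Q's transition system — 4 states:
  q0 = rec X. a.(a.b.X + (X + X + a.0)) has moves -a-> q1
  q1 = a.b.(rec X. a.(a.b.X + (X + X + a.0))) + ((rec X. a.(a.b.X + (X + X + a.0))) + (rec X. a.(a.b.X + (X + X + a.0))) + a.0) has moves -a-> q1, -a-> q2, -a-> q3
  q2 = 0 has moves ∅
  q3 = b.(rec X. a.(a.b.X + (X + X + a.0))) has moves -b-> q0
Partition-refinement fixed point:
  B0 = {p0}
  B1 = {p1}
  B2 = {p3}
  B3 = {p2, q2}
  B4 = {q0}
  B5 = {q1}
  B6 = {q3}
p0 ∈ B0, q0 ∈ B4 → different blocks

NO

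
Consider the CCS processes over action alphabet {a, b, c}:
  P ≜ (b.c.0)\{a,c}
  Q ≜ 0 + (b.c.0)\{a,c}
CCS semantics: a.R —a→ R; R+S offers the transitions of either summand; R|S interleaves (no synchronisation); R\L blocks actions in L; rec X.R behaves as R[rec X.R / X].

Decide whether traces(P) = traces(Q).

P's transition system — 2 states:
  m0 = (b.c.0)\{a,c} :: —b→ m1
  m1 = (c.0)\{a,c} :: ∅
Q's transition system — 2 states:
  n0 = 0 + (b.c.0)\{a,c} :: —b→ n1
  n1 = (c.0)\{a,c} :: ∅
Coarsest stable partition (strong bisimilarity classes):
  B0 = {m0, n0}
  B1 = {m1, n1}
m0 ∈ B0, n0 ∈ B0 → same block
Bisimilar ⇒ trace-equivalent.

YES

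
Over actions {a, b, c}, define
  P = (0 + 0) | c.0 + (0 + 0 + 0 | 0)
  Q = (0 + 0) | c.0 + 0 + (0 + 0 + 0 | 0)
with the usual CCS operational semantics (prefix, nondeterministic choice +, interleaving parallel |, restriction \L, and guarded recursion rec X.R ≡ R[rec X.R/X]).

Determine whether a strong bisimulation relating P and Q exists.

P ~ Q

Reachable graph of P (2 states):
  s0 = (0 + 0) | c.0 + (0 + 0 + 0 | 0) has moves -c-> s1
  s1 = (0 + 0) | 0 has moves stopped
Reachable graph of Q (2 states):
  t0 = (0 + 0) | c.0 + 0 + (0 + 0 + 0 | 0) has moves -c-> t1
  t1 = (0 + 0) | 0 has moves stopped
Partition-refinement fixed point:
  B0 = {s0, t0}
  B1 = {s1, t1}
s0 ∈ B0, t0 ∈ B0 → same block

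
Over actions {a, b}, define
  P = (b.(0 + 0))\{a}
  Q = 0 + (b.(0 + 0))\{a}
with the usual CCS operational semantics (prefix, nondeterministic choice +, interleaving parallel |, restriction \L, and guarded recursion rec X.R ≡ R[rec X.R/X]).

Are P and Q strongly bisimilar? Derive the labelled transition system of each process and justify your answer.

bisimilar

LTS(P): 2 reachable states
  m0 = (b.(0 + 0))\{a} ⊢ -b-> m1
  m1 = (0 + 0)\{a} ⊢ ∅
LTS(Q): 2 reachable states
  n0 = 0 + (b.(0 + 0))\{a} ⊢ -b-> n1
  n1 = (0 + 0)\{a} ⊢ ∅
Bisimilarity quotient blocks:
  B0 = {m0, n0}
  B1 = {m1, n1}
m0 ∈ B0, n0 ∈ B0 → same block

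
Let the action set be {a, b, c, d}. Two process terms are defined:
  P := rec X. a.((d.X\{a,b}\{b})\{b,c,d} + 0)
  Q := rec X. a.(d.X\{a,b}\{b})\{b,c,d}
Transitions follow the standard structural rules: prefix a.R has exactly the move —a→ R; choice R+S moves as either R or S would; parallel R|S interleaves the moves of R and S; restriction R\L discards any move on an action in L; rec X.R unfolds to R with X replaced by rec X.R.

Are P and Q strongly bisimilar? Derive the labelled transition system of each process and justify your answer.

LTS(P): 2 reachable states
  p0 = rec X. a.((d.X\{a,b}\{b})\{b,c,d} + 0) :: -a-> p1
  p1 = (d.(rec X. a.((d.X\{a,b}\{b})\{b,c,d} + 0))\{a,b}\{b})\{b,c,d} + 0 :: (no moves)
LTS(Q): 2 reachable states
  q0 = rec X. a.(d.X\{a,b}\{b})\{b,c,d} :: -a-> q1
  q1 = (d.(rec X. a.(d.X\{a,b}\{b})\{b,c,d})\{a,b}\{b})\{b,c,d} :: (no moves)
Bisimilarity quotient blocks:
  B0 = {p0, q0}
  B1 = {p1, q1}
p0 ∈ B0, q0 ∈ B0 → same block

YES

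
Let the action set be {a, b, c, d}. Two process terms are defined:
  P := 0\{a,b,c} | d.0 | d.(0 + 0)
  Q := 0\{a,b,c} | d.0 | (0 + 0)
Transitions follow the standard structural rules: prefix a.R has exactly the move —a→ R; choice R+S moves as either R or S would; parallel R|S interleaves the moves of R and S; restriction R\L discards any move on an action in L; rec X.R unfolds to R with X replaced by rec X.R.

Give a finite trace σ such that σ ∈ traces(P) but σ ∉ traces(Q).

Reachable graph of P (4 states):
  m0 = 0\{a,b,c} | d.0 | d.(0 + 0) ⊢ =d=> m1, =d=> m2
  m1 = 0\{a,b,c} | 0 | d.(0 + 0) ⊢ =d=> m3
  m2 = 0\{a,b,c} | d.0 | (0 + 0) ⊢ =d=> m3
  m3 = 0\{a,b,c} | 0 | (0 + 0) ⊢ ∅
Reachable graph of Q (2 states):
  n0 = 0\{a,b,c} | d.0 | (0 + 0) ⊢ =d=> n1
  n1 = 0\{a,b,c} | 0 | (0 + 0) ⊢ ∅
Trace ⟨dd⟩ through P, begin at {m0}:
  [1] d ⇒ {m1, m2}
  [2] d ⇒ {m3}
  P completes σ.
Trace ⟨dd⟩ through Q, begin at {n0}:
  [1] d ⇒ {n1}
  [2] d ⇒ ∅  — Q cannot continue

dd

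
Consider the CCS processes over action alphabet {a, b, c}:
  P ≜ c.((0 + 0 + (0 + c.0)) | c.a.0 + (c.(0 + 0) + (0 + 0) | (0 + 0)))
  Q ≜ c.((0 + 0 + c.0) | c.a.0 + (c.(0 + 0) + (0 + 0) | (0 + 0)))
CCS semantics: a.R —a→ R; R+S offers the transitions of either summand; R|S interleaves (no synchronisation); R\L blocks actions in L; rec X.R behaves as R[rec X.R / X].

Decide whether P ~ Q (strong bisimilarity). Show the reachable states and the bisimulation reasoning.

YES

Reachable graph of P (8 states):
  p0 = c.((0 + 0 + (0 + c.0)) | c.a.0 + (c.(0 + 0) + (0 + 0) | (0 + 0))) :: --c--▸ p1
  p1 = (0 + 0 + (0 + c.0)) | c.a.0 + (c.(0 + 0) + (0 + 0) | (0 + 0)) :: --c--▸ p2, --c--▸ p3, --c--▸ p4
  p2 = (0 + 0 + (0 + c.0)) | a.0 :: --a--▸ p5, --c--▸ p6
  p3 = 0 + 0 :: (no moves)
  p4 = 0 | c.a.0 :: --c--▸ p6
  p5 = (0 + 0 + (0 + c.0)) | 0 :: --c--▸ p7
  p6 = 0 | a.0 :: --a--▸ p7
  p7 = 0 | 0 :: (no moves)
Reachable graph of Q (8 states):
  q0 = c.((0 + 0 + c.0) | c.a.0 + (c.(0 + 0) + (0 + 0) | (0 + 0))) :: --c--▸ q1
  q1 = (0 + 0 + c.0) | c.a.0 + (c.(0 + 0) + (0 + 0) | (0 + 0)) :: --c--▸ q2, --c--▸ q3, --c--▸ q4
  q2 = (0 + 0 + c.0) | a.0 :: --a--▸ q5, --c--▸ q6
  q3 = 0 + 0 :: (no moves)
  q4 = 0 | c.a.0 :: --c--▸ q6
  q5 = (0 + 0 + c.0) | 0 :: --c--▸ q7
  q6 = 0 | a.0 :: --a--▸ q7
  q7 = 0 | 0 :: (no moves)
Coarsest stable partition (strong bisimilarity classes):
  B0 = {p0, q0}
  B1 = {p1, q1}
  B2 = {p3, p7, q3, q7}
  B3 = {p4, q4}
  B4 = {p6, q6}
  B5 = {p2, q2}
  B6 = {p5, q5}
p0 ∈ B0, q0 ∈ B0 → same block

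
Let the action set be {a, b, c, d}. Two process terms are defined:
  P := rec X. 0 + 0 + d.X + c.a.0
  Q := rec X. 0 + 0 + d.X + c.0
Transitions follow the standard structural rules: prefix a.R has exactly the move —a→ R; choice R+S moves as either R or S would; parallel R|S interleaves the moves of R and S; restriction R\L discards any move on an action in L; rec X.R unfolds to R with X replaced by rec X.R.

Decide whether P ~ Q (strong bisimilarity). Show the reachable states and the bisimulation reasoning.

not bisimilar

LTS(P): 3 reachable states
  s0 = rec X. 0 + 0 + d.X + c.a.0 has moves =c=> s1, =d=> s0
  s1 = a.0 has moves =a=> s2
  s2 = 0 has moves (no moves)
LTS(Q): 2 reachable states
  t0 = rec X. 0 + 0 + d.X + c.0 has moves =c=> t1, =d=> t0
  t1 = 0 has moves (no moves)
Partition-refinement fixed point:
  B0 = {s0}
  B1 = {s1}
  B2 = {s2, t1}
  B3 = {t0}
s0 ∈ B0, t0 ∈ B3 → different blocks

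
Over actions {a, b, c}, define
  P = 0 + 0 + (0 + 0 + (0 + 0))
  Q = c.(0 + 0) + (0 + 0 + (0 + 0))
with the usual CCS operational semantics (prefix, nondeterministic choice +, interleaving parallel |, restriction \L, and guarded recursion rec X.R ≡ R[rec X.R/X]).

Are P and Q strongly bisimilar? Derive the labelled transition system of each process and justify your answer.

Reachable graph of P (1 states):
  p0 = 0 + 0 + (0 + 0 + (0 + 0)) → stopped
Reachable graph of Q (2 states):
  q0 = c.(0 + 0) + (0 + 0 + (0 + 0)) → ··c··> q1
  q1 = 0 + 0 → stopped
Bisimilarity quotient blocks:
  B0 = {p0, q1}
  B1 = {q0}
p0 ∈ B0, q0 ∈ B1 → different blocks

NO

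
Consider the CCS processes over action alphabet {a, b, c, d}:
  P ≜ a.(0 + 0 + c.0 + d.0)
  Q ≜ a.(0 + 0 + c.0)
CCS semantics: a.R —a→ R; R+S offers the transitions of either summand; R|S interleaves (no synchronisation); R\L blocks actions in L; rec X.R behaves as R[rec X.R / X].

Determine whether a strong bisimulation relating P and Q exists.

not bisimilar

Reachable graph of P (3 states):
  p0 = a.(0 + 0 + c.0 + d.0) → —a→ p1
  p1 = 0 + 0 + c.0 + d.0 → —c→ p2, —d→ p2
  p2 = 0 → ·
Reachable graph of Q (3 states):
  q0 = a.(0 + 0 + c.0) → —a→ q1
  q1 = 0 + 0 + c.0 → —c→ q2
  q2 = 0 → ·
Bisimilarity quotient blocks:
  B0 = {p0}
  B1 = {p1}
  B2 = {p2, q2}
  B3 = {q0}
  B4 = {q1}
p0 ∈ B0, q0 ∈ B3 → different blocks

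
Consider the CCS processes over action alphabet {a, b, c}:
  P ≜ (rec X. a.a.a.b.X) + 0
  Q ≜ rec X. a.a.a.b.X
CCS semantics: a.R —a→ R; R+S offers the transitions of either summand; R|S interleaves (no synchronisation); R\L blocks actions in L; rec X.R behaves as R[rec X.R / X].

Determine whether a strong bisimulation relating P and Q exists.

YES

P's transition system — 5 states:
  s0 = (rec X. a.a.a.b.X) + 0 has moves ··a··> s1
  s1 = a.a.b.(rec X. a.a.a.b.X) has moves ··a··> s2
  s2 = a.b.(rec X. a.a.a.b.X) has moves ··a··> s3
  s3 = b.(rec X. a.a.a.b.X) has moves ··b··> s4
  s4 = rec X. a.a.a.b.X has moves ··a··> s1
Q's transition system — 4 states:
  t0 = rec X. a.a.a.b.X has moves ··a··> t1
  t1 = a.a.b.(rec X. a.a.a.b.X) has moves ··a··> t2
  t2 = a.b.(rec X. a.a.a.b.X) has moves ··a··> t3
  t3 = b.(rec X. a.a.a.b.X) has moves ··b··> t0
Coarsest stable partition (strong bisimilarity classes):
  B0 = {s0, s4, t0}
  B1 = {s1, t1}
  B2 = {s2, t2}
  B3 = {s3, t3}
s0 ∈ B0, t0 ∈ B0 → same block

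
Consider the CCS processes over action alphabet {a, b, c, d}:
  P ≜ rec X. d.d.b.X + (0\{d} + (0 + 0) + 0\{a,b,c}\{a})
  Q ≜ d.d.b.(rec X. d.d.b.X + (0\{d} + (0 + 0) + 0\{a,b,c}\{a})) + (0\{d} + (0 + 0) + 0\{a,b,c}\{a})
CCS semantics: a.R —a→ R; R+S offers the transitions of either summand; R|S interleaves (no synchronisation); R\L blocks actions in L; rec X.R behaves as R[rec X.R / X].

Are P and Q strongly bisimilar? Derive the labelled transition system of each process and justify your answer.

YES

P's transition system — 3 states:
  m0 = rec X. d.d.b.X + (0\{d} + (0 + 0) + 0\{a,b,c}\{a}) ⊢ ··d··> m1
  m1 = d.b.(rec X. d.d.b.X + (0\{d} + (0 + 0) + 0\{a,b,c}\{a})) ⊢ ··d··> m2
  m2 = b.(rec X. d.d.b.X + (0\{d} + (0 + 0) + 0\{a,b,c}\{a})) ⊢ ··b··> m0
Q's transition system — 4 states:
  n0 = d.d.b.(rec X. d.d.b.X + (0\{d} + (0 + 0) + 0\{a,b,c}\{a})) + (0\{d} + (0 + 0) + 0\{a,b,c}\{a}) ⊢ ··d··> n1
  n1 = d.b.(rec X. d.d.b.X + (0\{d} + (0 + 0) + 0\{a,b,c}\{a})) ⊢ ··d··> n2
  n2 = b.(rec X. d.d.b.X + (0\{d} + (0 + 0) + 0\{a,b,c}\{a})) ⊢ ··b··> n3
  n3 = rec X. d.d.b.X + (0\{d} + (0 + 0) + 0\{a,b,c}\{a}) ⊢ ··d··> n1
Bisimilarity quotient blocks:
  B0 = {m0, n0, n3}
  B1 = {m1, n1}
  B2 = {m2, n2}
m0 ∈ B0, n0 ∈ B0 → same block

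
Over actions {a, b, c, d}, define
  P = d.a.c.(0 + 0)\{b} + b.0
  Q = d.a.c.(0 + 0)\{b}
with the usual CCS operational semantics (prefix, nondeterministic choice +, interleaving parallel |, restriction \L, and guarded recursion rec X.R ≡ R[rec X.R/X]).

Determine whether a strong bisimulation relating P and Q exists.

P ≁ Q

Reachable graph of P (5 states):
  p0 = d.a.c.(0 + 0)\{b} + b.0 → --b--▸ p1, --d--▸ p2
  p1 = 0 → ∅
  p2 = a.c.(0 + 0)\{b} → --a--▸ p3
  p3 = c.(0 + 0)\{b} → --c--▸ p4
  p4 = (0 + 0)\{b} → ∅
Reachable graph of Q (4 states):
  q0 = d.a.c.(0 + 0)\{b} → --d--▸ q1
  q1 = a.c.(0 + 0)\{b} → --a--▸ q2
  q2 = c.(0 + 0)\{b} → --c--▸ q3
  q3 = (0 + 0)\{b} → ∅
Partition-refinement fixed point:
  B0 = {p0}
  B1 = {p2, q1}
  B2 = {p3, q2}
  B3 = {p1, p4, q3}
  B4 = {q0}
p0 ∈ B0, q0 ∈ B4 → different blocks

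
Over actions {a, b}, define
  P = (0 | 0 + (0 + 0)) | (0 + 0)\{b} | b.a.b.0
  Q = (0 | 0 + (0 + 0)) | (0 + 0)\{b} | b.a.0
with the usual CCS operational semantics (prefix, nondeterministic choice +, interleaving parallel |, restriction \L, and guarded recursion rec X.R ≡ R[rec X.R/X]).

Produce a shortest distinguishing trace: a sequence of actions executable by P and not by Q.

P's transition system — 4 states:
  u0 = (0 | 0 + (0 + 0)) | (0 + 0)\{b} | b.a.b.0 has moves —b→ u1
  u1 = (0 | 0 + (0 + 0)) | (0 + 0)\{b} | a.b.0 has moves —a→ u2
  u2 = (0 | 0 + (0 + 0)) | (0 + 0)\{b} | b.0 has moves —b→ u3
  u3 = (0 | 0 + (0 + 0)) | (0 + 0)\{b} | 0 has moves ∅
Q's transition system — 3 states:
  v0 = (0 | 0 + (0 + 0)) | (0 + 0)\{b} | b.a.0 has moves —b→ v1
  v1 = (0 | 0 + (0 + 0)) | (0 + 0)\{b} | a.0 has moves —a→ v2
  v2 = (0 | 0 + (0 + 0)) | (0 + 0)\{b} | 0 has moves ∅
Executing bab from P (initial set {u0}):
  [1] b ⇒ {u1}
  [2] a ⇒ {u2}
  [3] b ⇒ {u3}
  P completes σ.
Executing bab from Q (initial set {v0}):
  [1] b ⇒ {v1}
  [2] a ⇒ {v2}
  [3] b ⇒ ∅ (Q stuck)

bab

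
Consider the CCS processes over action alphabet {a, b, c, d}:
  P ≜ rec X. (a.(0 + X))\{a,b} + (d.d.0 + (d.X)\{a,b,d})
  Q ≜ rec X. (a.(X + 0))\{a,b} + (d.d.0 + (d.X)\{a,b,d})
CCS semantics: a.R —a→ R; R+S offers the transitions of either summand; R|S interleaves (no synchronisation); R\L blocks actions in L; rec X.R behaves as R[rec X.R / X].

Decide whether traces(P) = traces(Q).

YES

Reachable graph of P (3 states):
  u0 = rec X. (a.(0 + X))\{a,b} + (d.d.0 + (d.X)\{a,b,d}) ⊢ =d=> u1
  u1 = d.0 ⊢ =d=> u2
  u2 = 0 ⊢ ·
Reachable graph of Q (3 states):
  v0 = rec X. (a.(X + 0))\{a,b} + (d.d.0 + (d.X)\{a,b,d}) ⊢ =d=> v1
  v1 = d.0 ⊢ =d=> v2
  v2 = 0 ⊢ ·
Partition-refinement fixed point:
  B0 = {u0, v0}
  B1 = {u1, v1}
  B2 = {u2, v2}
u0 ∈ B0, v0 ∈ B0 → same block
Bisimilar ⇒ trace-equivalent.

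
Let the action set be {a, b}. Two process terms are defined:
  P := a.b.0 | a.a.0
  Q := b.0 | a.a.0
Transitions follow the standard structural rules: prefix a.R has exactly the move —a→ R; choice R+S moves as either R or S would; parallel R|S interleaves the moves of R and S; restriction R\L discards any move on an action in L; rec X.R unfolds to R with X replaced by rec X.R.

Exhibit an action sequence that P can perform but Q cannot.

aaa

P's transition system — 9 states:
  u0 = a.b.0 | a.a.0 has moves -a-> u1, -a-> u2
  u1 = a.b.0 | a.0 has moves -a-> u3, -a-> u4
  u2 = b.0 | a.a.0 has moves -a-> u4, -b-> u5
  u3 = a.b.0 | 0 has moves -a-> u6
  u4 = b.0 | a.0 has moves -a-> u6, -b-> u7
  u5 = 0 | a.a.0 has moves -a-> u7
  u6 = b.0 | 0 has moves -b-> u8
  u7 = 0 | a.0 has moves -a-> u8
  u8 = 0 | 0 has moves (no moves)
Q's transition system — 6 states:
  v0 = b.0 | a.a.0 has moves -a-> v1, -b-> v2
  v1 = b.0 | a.0 has moves -a-> v3, -b-> v4
  v2 = 0 | a.a.0 has moves -a-> v4
  v3 = b.0 | 0 has moves -b-> v5
  v4 = 0 | a.0 has moves -a-> v5
  v5 = 0 | 0 has moves (no moves)
Executing aaa from P (initial set {u0}):
  [1] a ⇒ {u1, u2}
  [2] a ⇒ {u3, u4}
  [3] a ⇒ {u6}
  P completes σ.
Executing aaa from Q (initial set {v0}):
  [1] a ⇒ {v1}
  [2] a ⇒ {v3}
  [3] a ⇒ ∅  — Q cannot continue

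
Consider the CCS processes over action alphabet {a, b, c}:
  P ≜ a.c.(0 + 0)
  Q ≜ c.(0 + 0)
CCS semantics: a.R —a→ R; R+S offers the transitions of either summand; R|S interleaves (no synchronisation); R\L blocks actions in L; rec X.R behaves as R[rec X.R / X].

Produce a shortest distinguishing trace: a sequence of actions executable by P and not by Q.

a

Reachable graph of P (3 states):
  p0 = a.c.(0 + 0) :: ··a··> p1
  p1 = c.(0 + 0) :: ··c··> p2
  p2 = 0 + 0 :: stopped
Reachable graph of Q (2 states):
  q0 = c.(0 + 0) :: ··c··> q1
  q1 = 0 + 0 :: stopped
Executing a from P (initial set {p0}):
  [1] a ⇒ {p1}
  P completes σ.
Executing a from Q (initial set {q0}):
  [1] a ⇒ no successor for Q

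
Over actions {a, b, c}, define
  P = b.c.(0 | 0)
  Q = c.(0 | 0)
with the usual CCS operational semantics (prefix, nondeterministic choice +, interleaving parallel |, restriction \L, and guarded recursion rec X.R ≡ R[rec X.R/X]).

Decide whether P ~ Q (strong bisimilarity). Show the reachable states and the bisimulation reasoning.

Reachable graph of P (3 states):
  m0 = b.c.(0 | 0) ⊢ =b=> m1
  m1 = c.(0 | 0) ⊢ =c=> m2
  m2 = 0 | 0 ⊢ deadlocked
Reachable graph of Q (2 states):
  n0 = c.(0 | 0) ⊢ =c=> n1
  n1 = 0 | 0 ⊢ deadlocked
Coarsest stable partition (strong bisimilarity classes):
  B0 = {m0}
  B1 = {m1, n0}
  B2 = {m2, n1}
m0 ∈ B0, n0 ∈ B1 → different blocks

NO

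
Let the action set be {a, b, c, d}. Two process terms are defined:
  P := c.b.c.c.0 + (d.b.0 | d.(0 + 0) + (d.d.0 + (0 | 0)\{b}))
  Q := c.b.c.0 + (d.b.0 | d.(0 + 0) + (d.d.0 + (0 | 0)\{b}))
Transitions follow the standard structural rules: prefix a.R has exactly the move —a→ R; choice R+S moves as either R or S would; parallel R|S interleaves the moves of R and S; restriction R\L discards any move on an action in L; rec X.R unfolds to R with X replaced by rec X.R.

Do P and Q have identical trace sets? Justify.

traces(P) ≠ traces(Q) — witness ⟨cbcc⟩

Reachable graph of P (11 states):
  s0 = c.b.c.c.0 + (d.b.0 | d.(0 + 0) + (d.d.0 + (0 | 0)\{b})) ⊢ =c=> s1, =d=> s2, =d=> s3, =d=> s4
  s1 = b.c.c.0 ⊢ =b=> s5
  s2 = b.0 | d.(0 + 0) ⊢ =b=> s6, =d=> s7
  s3 = d.0 ⊢ =d=> s8
  s4 = d.b.0 | (0 + 0) ⊢ =d=> s7
  s5 = c.c.0 ⊢ =c=> s9
  s6 = 0 | d.(0 + 0) ⊢ =d=> s10
  s7 = b.0 | (0 + 0) ⊢ =b=> s10
  s8 = 0 ⊢ ·
  s9 = c.0 ⊢ =c=> s8
  s10 = 0 | (0 + 0) ⊢ ·
Reachable graph of Q (10 states):
  t0 = c.b.c.0 + (d.b.0 | d.(0 + 0) + (d.d.0 + (0 | 0)\{b})) ⊢ =c=> t1, =d=> t2, =d=> t3, =d=> t4
  t1 = b.c.0 ⊢ =b=> t5
  t2 = b.0 | d.(0 + 0) ⊢ =b=> t6, =d=> t7
  t3 = d.0 ⊢ =d=> t8
  t4 = d.b.0 | (0 + 0) ⊢ =d=> t7
  t5 = c.0 ⊢ =c=> t8
  t6 = 0 | d.(0 + 0) ⊢ =d=> t9
  t7 = b.0 | (0 + 0) ⊢ =b=> t9
  t8 = 0 ⊢ ·
  t9 = 0 | (0 + 0) ⊢ ·
Executing cbcc from P (initial set {s0}):
  after c @ step 1: {s1}
  after b @ step 2: {s5}
  after c @ step 3: {s9}
  after c @ step 4: {s8}
  — P admits the full trace.
Executing cbcc from Q (initial set {t0}):
  after c @ step 1: {t1}
  after b @ step 2: {t5}
  after c @ step 3: {t8}
  after c @ step 4: no successor for Q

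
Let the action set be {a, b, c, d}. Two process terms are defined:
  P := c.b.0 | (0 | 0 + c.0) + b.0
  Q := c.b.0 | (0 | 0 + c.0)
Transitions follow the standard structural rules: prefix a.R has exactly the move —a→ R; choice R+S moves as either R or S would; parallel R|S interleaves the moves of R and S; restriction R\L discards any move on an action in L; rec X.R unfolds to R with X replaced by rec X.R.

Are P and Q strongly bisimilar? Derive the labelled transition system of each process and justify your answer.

P ≁ Q

Reachable graph of P (7 states):
  p0 = c.b.0 | (0 | 0 + c.0) + b.0 has moves -b-> p1, -c-> p2, -c-> p3
  p1 = 0 has moves stopped
  p2 = b.0 | (0 | 0 + c.0) has moves -b-> p4, -c-> p5
  p3 = c.b.0 | 0 has moves -c-> p5
  p4 = 0 | (0 | 0 + c.0) has moves -c-> p6
  p5 = b.0 | 0 has moves -b-> p6
  p6 = 0 | 0 has moves stopped
Reachable graph of Q (6 states):
  q0 = c.b.0 | (0 | 0 + c.0) has moves -c-> q1, -c-> q2
  q1 = b.0 | (0 | 0 + c.0) has moves -b-> q3, -c-> q4
  q2 = c.b.0 | 0 has moves -c-> q4
  q3 = 0 | (0 | 0 + c.0) has moves -c-> q5
  q4 = b.0 | 0 has moves -b-> q5
  q5 = 0 | 0 has moves stopped
Bisimilarity quotient blocks:
  B0 = {p0}
  B1 = {p2, q1}
  B2 = {p4, q3}
  B3 = {p1, p6, q5}
  B4 = {p5, q4}
  B5 = {p3, q2}
  B6 = {q0}
p0 ∈ B0, q0 ∈ B6 → different blocks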